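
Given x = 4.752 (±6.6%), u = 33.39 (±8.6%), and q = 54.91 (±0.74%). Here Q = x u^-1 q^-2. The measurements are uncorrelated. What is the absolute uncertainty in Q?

5.16e-06

Each factor contributes (exponent × relative error)² to (δQ/Q)²:
  (1·δx/x)² = (1×0.0660)² = 0.00436;  (-1·δu/u)² = (-1×0.0860)² = 0.00740;  (-2·δq/q)² = (-2×0.00740)² = 0.000219
δQ/Q = √(0.0120) = 0.109
Q = 4.72e-05, so δQ = 0.109 × 4.72e-05 = 5.16e-06.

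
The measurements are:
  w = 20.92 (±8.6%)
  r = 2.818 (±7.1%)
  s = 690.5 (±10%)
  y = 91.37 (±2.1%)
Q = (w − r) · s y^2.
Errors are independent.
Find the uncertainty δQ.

Let u = w − r = 18.10. δu = √(δw² + δr²) = √(3.24 + 0.0400) = 1.81, so δu/u = 0.100.
Q is then a monomial in u, s, y:
δQ/Q = √((δu/u)² + (1·δs/s)² + (2·δy/y)²) = √(0.0100 + 0.0100 + 0.00176) = 0.148
Q = 1.044e+08, so δQ = 0.148 × 1.044e+08 = 1.54e+07.

1.54e+07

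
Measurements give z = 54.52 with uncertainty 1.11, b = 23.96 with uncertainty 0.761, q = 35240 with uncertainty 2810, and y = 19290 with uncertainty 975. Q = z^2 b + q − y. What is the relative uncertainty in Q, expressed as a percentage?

5.43%

Let p = z^2·b = 71220. δp/p = √((2·δz/z)² + (1·δb/b)²) = √(0.00166 + 0.00101) = 0.0516, so δp = 3680.
Q = p + q − y: δQ = √(δp² + δq² + δy²) = √(1.35e+07 + 7.9e+06 + 9.51e+05) = 4730
Q = 87170, so δQ/Q = 4730/87170 = 0.0543.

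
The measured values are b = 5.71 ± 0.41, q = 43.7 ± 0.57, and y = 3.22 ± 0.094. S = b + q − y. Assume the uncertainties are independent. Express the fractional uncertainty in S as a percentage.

Sums and differences: (δS)² = Σ (cᵢ δxᵢ)².
  (δb)² = 0.168;  (δq)² = 0.325;  (δy)² = 0.00884
δS = √(0.502) = 0.708
S = 46.2, so δS/S = 0.708/46.2 = 0.0153.

1.53%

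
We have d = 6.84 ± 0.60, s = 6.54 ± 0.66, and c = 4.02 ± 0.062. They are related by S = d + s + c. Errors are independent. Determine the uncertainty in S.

0.894

S is a linear combination, so absolute uncertainties add in quadrature:
  (δd)² = 0.360;  (δs)² = 0.436;  (δc)² = 0.00384
δS = √(0.799) = 0.894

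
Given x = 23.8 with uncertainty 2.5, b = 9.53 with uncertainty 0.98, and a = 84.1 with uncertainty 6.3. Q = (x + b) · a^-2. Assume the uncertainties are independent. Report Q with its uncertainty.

Let u = x + b = 33.3. δu = √(δx² + δb²) = √(6.25 + 0.960) = 2.69, so δu/u = 0.0806.
Q is then a monomial in u, a:
δQ/Q = √((δu/u)² + (-2·δa/a)²) = √(0.00649 + 0.0224) = 0.170
Q = 0.00471, so δQ = 0.170 × 0.00471 = 0.000802.

0.00471 ± 0.000802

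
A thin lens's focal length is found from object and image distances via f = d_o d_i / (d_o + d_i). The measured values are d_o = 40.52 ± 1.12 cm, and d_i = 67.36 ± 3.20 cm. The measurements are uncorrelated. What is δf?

0.628 cm

∂f/∂d_o = (d_i/(d_o+d_i))² = 0.390;  ∂f/∂d_i = (d_o/(d_o+d_i))² = 0.141
δf = √((∂f/∂d_o · δd_o)² + (∂f/∂d_i · δd_i)²) = √(0.191 + 0.204) = 0.628 cm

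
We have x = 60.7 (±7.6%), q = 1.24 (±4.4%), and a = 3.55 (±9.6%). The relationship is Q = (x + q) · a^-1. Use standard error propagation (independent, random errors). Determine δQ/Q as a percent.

12.2%

Let u = x + q = 61.9. δu = √(δx² + δq²) = √(21.3 + 0.00298) = 4.61, so δu/u = 0.0745.
Q is then a monomial in u, a:
δQ/Q = √((δu/u)² + (-1·δa/a)²) = √(0.00555 + 0.00922) = 0.122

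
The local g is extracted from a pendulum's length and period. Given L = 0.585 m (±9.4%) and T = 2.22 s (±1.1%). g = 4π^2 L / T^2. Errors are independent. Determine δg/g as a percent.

Relative error in a monomial: (δg/g)² = Σ (nᵢ · δxᵢ/xᵢ)².
  (1·δL/L)² = (1×0.0940)² = 0.00884;  (-2·δT/T)² = (-2×0.0110)² = 0.000484
δg/g = √(0.00932) = 0.0965

9.65%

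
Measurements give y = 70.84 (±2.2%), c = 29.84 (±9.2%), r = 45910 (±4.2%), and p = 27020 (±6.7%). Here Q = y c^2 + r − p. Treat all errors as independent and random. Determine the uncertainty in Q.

Let w = y·c^2 = 63080. δw/w = √((1·δy/y)² + (2·δc/c)²) = √(0.000484 + 0.0339) = 0.185, so δw = 11700.
Q = w + r − p: δQ = √(δw² + δr² + δp²) = √(1.37e+08 + 3.72e+06 + 3.28e+06) = 12000

12000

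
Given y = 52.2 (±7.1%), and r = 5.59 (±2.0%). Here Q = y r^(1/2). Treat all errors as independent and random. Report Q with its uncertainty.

Products/powers → add relative errors in quadrature, weighted by exponent:
  (1·δy/y)² = (1×0.0710)² = 0.00504;  (½·δr/r)² = (0.5×0.0200)² = 0.000100
δQ/Q = √(0.00514) = 0.0717
Q = 123, so δQ = 0.0717 × 123 = 8.85.

123 ± 8.85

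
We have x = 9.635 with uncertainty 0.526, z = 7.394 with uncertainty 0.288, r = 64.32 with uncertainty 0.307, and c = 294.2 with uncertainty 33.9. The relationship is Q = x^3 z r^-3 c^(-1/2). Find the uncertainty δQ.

Products/powers → add relative errors in quadrature, weighted by exponent:
  (3·δx/x)² = (3×0.0546)² = 0.0268;  (1·δz/z)² = (1×0.0390)² = 0.00152;  (-3·δr/r)² = (-3×0.00477)² = 0.000205;  (−½·δc/c)² = (-0.5×0.115)² = 0.00332
δQ/Q = √(0.0319) = 0.179
Q = 0.001449, so δQ = 0.179 × 0.001449 = 0.000259.

0.000259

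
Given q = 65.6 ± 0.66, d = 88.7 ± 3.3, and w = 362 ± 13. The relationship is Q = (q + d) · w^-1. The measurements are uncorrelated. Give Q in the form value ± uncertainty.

0.426 ± 0.0179

Let u = q + d = 154. δu = √(δq² + δd²) = √(0.436 + 10.9) = 3.37, so δu/u = 0.0218.
Q is then a monomial in u, w:
δQ/Q = √((δu/u)² + (-1·δw/w)²) = √(0.000476 + 0.00129) = 0.0420
Q = 0.426, so δQ = 0.0420 × 0.426 = 0.0179.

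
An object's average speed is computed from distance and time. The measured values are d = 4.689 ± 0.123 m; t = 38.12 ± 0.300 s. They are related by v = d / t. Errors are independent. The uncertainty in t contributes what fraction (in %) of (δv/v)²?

(δv/v)² = (1·δd/d)² + (-1·δt/t)²
  d term: (1×0.0262)² = 0.000688
  t term: (-1×0.00787)² = 6.19e-05
Total = 0.000750. Share from t = 6.19e-05/0.000750 = 0.0826.

8.26%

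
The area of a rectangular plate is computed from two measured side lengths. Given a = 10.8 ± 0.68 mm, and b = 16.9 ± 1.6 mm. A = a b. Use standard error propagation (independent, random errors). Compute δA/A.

0.114

Products/powers → add relative errors in quadrature, weighted by exponent:
  (1·δa/a)² = (1×0.0630)² = 0.00396;  (1·δb/b)² = (1×0.0947)² = 0.00896
δA/A = √(0.0129) = 0.114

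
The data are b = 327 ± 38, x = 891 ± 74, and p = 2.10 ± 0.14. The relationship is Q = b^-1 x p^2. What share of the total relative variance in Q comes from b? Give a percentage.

35.4%

(δQ/Q)² = (-1·δb/b)² + (1·δx/x)² + (2·δp/p)²
  b term: (-1×0.116)² = 0.0135
  x term: (1×0.0831)² = 0.00690
  p term: (2×0.0667)² = 0.0178
Total = 0.0382. Share from b = 0.0135/0.0382 = 0.354.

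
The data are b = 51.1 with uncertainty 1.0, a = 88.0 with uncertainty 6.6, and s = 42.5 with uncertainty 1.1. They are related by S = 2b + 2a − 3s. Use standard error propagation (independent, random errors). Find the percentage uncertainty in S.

Absolute uncertainties add in quadrature for a linear combination:
  (2·δb)² = 4.00;  (2·δa)² = 174;  (3·δs)² = 10.9
δS = √(189) = 13.8
S = 151, so δS/S = 13.8/151 = 0.0913.

9.13%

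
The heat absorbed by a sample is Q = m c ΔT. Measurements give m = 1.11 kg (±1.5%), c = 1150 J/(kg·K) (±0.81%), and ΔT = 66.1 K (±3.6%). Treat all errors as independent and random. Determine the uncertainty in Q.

Since Q is a product/quotient, work with relative uncertainties:
  (1·δm/m)² = (1×0.0150)² = 0.000225;  (1·δc/c)² = (1×0.00810)² = 6.56e-05;  (1·δΔT/ΔT)² = (1×0.0360)² = 0.00130
δQ/Q = √(0.00159) = 0.0398
Q = 84400 J, so δQ = 0.0398 × 84400 = 3360 J.

3360 J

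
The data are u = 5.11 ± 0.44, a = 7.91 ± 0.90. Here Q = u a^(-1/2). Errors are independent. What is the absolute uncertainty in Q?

Products/powers → add relative errors in quadrature, weighted by exponent:
  (1·δu/u)² = (1×0.0861)² = 0.00741;  (−½·δa/a)² = (-0.5×0.114)² = 0.00324
δQ/Q = √(0.0107) = 0.103
Q = 1.82, so δQ = 0.103 × 1.82 = 0.188.

0.188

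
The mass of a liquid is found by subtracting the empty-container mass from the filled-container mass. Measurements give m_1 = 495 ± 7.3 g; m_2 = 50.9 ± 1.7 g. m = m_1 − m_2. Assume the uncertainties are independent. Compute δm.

7.50 g

m is a linear combination, so absolute uncertainties add in quadrature:
  (δm_1)² = 53.3;  (δm_2)² = 2.89
δm = √(56.2) = 7.50 g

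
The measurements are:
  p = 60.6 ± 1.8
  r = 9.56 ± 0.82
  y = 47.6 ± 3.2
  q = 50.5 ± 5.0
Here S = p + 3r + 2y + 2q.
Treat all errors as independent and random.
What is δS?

For a sum/difference, combine absolute errors in quadrature:
  (δp)² = 3.24;  (3·δr)² = 6.05;  (2·δy)² = 41.0;  (2·δq)² = 100
δS = √(150) = 12.3

12.3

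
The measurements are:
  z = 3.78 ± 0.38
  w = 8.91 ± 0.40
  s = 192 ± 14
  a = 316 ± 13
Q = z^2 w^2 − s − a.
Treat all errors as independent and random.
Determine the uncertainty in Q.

251

Let p = z^2·w^2 = 1130. δp/p = √((2·δz/z)² + (2·δw/w)²) = √(0.0404 + 0.00806) = 0.220, so δp = 250.
Q = p − s − a: δQ = √(δp² + δs² + δa²) = √(62400 + 196 + 169) = 251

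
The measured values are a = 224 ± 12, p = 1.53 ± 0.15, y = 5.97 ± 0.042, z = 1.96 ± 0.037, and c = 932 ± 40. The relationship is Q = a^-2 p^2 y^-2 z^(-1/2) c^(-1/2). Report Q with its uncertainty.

Q is a product of powers, so relative uncertainties combine in quadrature:
  (-2·δa/a)² = (-2×0.0536)² = 0.0115;  (2·δp/p)² = (2×0.0980)² = 0.0384;  (-2·δy/y)² = (-2×0.00704)² = 0.000198;  (−½·δz/z)² = (-0.5×0.0189)² = 8.91e-05;  (−½·δc/c)² = (-0.5×0.0429)² = 0.000460
δQ/Q = √(0.0507) = 0.225
Q = 3.06e-08, so δQ = 0.225 × 3.06e-08 = 6.89e-09.

(3.06 ± 0.689) × 10^-8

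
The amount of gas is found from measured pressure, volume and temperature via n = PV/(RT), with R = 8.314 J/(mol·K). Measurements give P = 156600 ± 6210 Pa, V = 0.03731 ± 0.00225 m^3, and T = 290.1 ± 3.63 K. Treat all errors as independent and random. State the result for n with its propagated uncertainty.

n is a product of powers, so relative uncertainties combine in quadrature:
  (1·δP/P)² = (1×0.0397)² = 0.00157;  (1·δV/V)² = (1×0.0603)² = 0.00364;  (-1·δT/T)² = (-1×0.0125)² = 0.000157
δn/n = √(0.00537) = 0.0733
n = 2.422 mol, so δn = 0.0733 × 2.422 = 0.177 mol.

2.422 ± 0.177 mol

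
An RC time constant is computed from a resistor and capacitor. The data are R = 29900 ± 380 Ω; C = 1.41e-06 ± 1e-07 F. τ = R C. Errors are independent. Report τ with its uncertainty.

0.0422 ± 0.00304 s

Since τ is a product/quotient, work with relative uncertainties:
  (1·δR/R)² = (1×0.0127)² = 0.000162;  (1·δC/C)² = (1×0.0709)² = 0.00503
δτ/τ = √(0.00519) = 0.0721
τ = 0.0422 s, so δτ = 0.0721 × 0.0422 = 0.00304 s.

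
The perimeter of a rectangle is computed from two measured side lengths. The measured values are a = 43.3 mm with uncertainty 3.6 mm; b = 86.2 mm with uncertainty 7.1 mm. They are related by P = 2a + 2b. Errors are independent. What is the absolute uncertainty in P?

Sums and differences: (δP)² = Σ (cᵢ δxᵢ)².
  (2·δa)² = 51.8;  (2·δb)² = 202
δP = √(253) = 15.9 mm

15.9 mm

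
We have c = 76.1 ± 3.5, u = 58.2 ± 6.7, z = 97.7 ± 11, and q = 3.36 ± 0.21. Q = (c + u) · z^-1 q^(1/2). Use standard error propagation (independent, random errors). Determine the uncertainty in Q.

Let w = c + u = 134. δw = √(δc² + δu²) = √(12.2 + 44.9) = 7.56, so δw/w = 0.0563.
Q is then a monomial in w, z, q:
δQ/Q = √((δw/w)² + (-1·δz/z)² + (½·δq/q)²) = √(0.00317 + 0.0127 + 0.000977) = 0.130
Q = 2.52, so δQ = 0.130 × 2.52 = 0.327.

0.327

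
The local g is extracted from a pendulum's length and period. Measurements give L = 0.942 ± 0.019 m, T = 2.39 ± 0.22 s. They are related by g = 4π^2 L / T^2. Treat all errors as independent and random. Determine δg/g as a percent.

For a monomial g ∝ L, T^-2, fractional errors add in quadrature:
  (1·δL/L)² = (1×0.0202)² = 0.000407;  (-2·δT/T)² = (-2×0.0921)² = 0.0339
δg/g = √(0.0343) = 0.185

18.5%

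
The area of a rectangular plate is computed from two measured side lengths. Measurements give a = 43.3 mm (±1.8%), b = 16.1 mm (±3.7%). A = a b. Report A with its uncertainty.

697 ± 28.7 mm^2

Relative error in a monomial: (δA/A)² = Σ (nᵢ · δxᵢ/xᵢ)².
  (1·δa/a)² = (1×0.0180)² = 0.000324;  (1·δb/b)² = (1×0.0370)² = 0.00137
δA/A = √(0.00169) = 0.0411
A = 697 mm^2, so δA = 0.0411 × 697 = 28.7 mm^2.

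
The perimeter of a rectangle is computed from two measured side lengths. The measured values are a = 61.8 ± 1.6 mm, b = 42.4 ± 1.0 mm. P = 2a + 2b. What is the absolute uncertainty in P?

3.77 mm

Each term contributes (cᵢ δxᵢ)² to (δP)²:
  (2·δa)² = 10.2;  (2·δb)² = 4.00
δP = √(14.2) = 3.77 mm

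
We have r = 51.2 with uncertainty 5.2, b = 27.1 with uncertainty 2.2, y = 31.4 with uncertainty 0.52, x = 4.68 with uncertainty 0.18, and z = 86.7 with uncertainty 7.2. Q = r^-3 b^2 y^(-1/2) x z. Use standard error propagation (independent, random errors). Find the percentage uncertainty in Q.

35.7%

Q is a product of powers, so relative uncertainties combine in quadrature:
  (-3·δr/r)² = (-3×0.102)² = 0.0928;  (2·δb/b)² = (2×0.0812)² = 0.0264;  (−½·δy/y)² = (-0.5×0.0166)² = 6.86e-05;  (1·δx/x)² = (1×0.0385)² = 0.00148;  (1·δz/z)² = (1×0.0830)² = 0.00690
δQ/Q = √(0.128) = 0.357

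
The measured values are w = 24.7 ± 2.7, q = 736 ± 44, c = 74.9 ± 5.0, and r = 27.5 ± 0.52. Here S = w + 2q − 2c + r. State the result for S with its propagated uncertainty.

Absolute uncertainties add in quadrature for a linear combination:
  (δw)² = 7.29;  (2·δq)² = 7740;  (2·δc)² = 100;  (δr)² = 0.270
δS = √(7850) = 88.6
S = 1370.

1370 ± 88.6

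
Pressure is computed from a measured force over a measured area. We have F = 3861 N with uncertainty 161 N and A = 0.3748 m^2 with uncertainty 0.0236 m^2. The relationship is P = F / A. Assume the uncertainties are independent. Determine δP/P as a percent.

7.55%

Since P is a product/quotient, work with relative uncertainties:
  (1·δF/F)² = (1×0.0417)² = 0.00174;  (-1·δA/A)² = (-1×0.0630)² = 0.00396
δP/P = √(0.00570) = 0.0755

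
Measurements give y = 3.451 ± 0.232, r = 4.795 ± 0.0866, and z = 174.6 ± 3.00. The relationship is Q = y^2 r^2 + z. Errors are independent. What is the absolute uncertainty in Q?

38.2

Let p = y^2·r^2 = 273.8. δp/p = √((2·δy/y)² + (2·δr/r)²) = √(0.0181 + 0.00130) = 0.139, so δp = 38.1.
Q = p + z: δQ = √(δp² + δz²) = √(1450 + 9.00) = 38.2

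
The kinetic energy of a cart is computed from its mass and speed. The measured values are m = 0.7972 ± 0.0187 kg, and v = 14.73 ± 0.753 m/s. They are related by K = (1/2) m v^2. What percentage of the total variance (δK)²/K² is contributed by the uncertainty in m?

(δK/K)² = (1·δm/m)² + (2·δv/v)²
  m term: (1×0.0235)² = 0.000550
  v term: (2×0.0511)² = 0.0105
Total = 0.0110. Share from m = 0.000550/0.0110 = 0.0500.

5.00%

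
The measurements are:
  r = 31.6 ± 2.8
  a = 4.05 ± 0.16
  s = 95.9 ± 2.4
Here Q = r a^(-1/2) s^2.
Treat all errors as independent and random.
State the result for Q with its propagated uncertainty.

(1.44 ± 0.150) × 10^5

Q is a product of powers, so relative uncertainties combine in quadrature:
  (1·δr/r)² = (1×0.0886)² = 0.00785;  (−½·δa/a)² = (-0.5×0.0395)² = 0.000390;  (2·δs/s)² = (2×0.0250)² = 0.00251
δQ/Q = √(0.0107) = 0.104
Q = 1.44e+05, so δQ = 0.104 × 1.44e+05 = 15000.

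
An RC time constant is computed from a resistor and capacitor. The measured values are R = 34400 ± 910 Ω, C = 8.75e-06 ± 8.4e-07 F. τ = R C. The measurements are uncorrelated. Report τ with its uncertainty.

0.301 ± 0.0300 s

Each factor contributes (exponent × relative error)² to (δτ/τ)²:
  (1·δR/R)² = (1×0.0265)² = 0.000700;  (1·δC/C)² = (1×0.0960)² = 0.00922
δτ/τ = √(0.00992) = 0.0996
τ = 0.301 s, so δτ = 0.0996 × 0.301 = 0.0300 s.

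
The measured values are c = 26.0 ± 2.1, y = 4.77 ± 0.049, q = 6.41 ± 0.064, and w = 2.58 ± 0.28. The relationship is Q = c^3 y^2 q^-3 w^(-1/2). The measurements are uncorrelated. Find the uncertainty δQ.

Each factor contributes (exponent × relative error)² to (δQ/Q)²:
  (3·δc/c)² = (3×0.0808)² = 0.0587;  (2·δy/y)² = (2×0.0103)² = 0.000422;  (-3·δq/q)² = (-3×0.00998)² = 0.000897;  (−½·δw/w)² = (-0.5×0.109)² = 0.00294
δQ/Q = √(0.0630) = 0.251
Q = 945, so δQ = 0.251 × 945 = 237.

237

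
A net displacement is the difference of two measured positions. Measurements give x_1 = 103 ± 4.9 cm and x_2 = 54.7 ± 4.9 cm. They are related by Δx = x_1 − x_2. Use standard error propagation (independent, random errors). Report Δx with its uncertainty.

48.3 ± 6.93 cm

Absolute uncertainties add in quadrature for a linear combination:
  (δx_1)² = 24.0;  (δx_2)² = 24.0
δΔx = √(48.0) = 6.93 cm
Δx = 48.3 cm.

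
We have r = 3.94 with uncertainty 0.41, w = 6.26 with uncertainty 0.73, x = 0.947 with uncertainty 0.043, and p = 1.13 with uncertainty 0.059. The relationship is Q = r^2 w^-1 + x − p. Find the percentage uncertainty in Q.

Let h = r^2·w^-1 = 2.48. δh/h = √((2·δr/r)² + (-1·δw/w)²) = √(0.0433 + 0.0136) = 0.239, so δh = 0.592.
Q = h + x − p: δQ = √(δh² + δx² + δp²) = √(0.350 + 0.00185 + 0.00348) = 0.596
Q = 2.30, so δQ/Q = 0.596/2.30 = 0.260.

26.0%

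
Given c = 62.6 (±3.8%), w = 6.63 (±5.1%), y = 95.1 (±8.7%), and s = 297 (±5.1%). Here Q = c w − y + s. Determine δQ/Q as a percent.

Let p = c·w = 415. δp/p = √((1·δc/c)² + (1·δw/w)²) = √(0.00144 + 0.00260) = 0.0636, so δp = 26.4.
Q = p − y + s: δQ = √(δp² + δy² + δs²) = √(697 + 68.5 + 229) = 31.5
Q = 617, so δQ/Q = 31.5/617 = 0.0511.

5.11%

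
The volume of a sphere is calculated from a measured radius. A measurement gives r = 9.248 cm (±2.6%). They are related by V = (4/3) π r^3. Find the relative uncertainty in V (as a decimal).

V ∝ r^3, so δV/V = |3| · δr/r = 3 × 0.0260 = 0.0780.

0.0780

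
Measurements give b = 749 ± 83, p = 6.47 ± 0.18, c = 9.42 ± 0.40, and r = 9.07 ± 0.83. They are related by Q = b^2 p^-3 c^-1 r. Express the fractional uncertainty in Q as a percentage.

For a monomial Q ∝ b^2, p^-3, c^-1, r, fractional errors add in quadrature:
  (2·δb/b)² = (2×0.111)² = 0.0491;  (-3·δp/p)² = (-3×0.0278)² = 0.00697;  (-1·δc/c)² = (-1×0.0425)² = 0.00180;  (1·δr/r)² = (1×0.0915)² = 0.00837
δQ/Q = √(0.0663) = 0.257

25.7%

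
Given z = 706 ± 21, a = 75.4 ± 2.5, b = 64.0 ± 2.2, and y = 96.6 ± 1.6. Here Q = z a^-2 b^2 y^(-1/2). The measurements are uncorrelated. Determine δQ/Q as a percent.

Products/powers → add relative errors in quadrature, weighted by exponent:
  (1·δz/z)² = (1×0.0297)² = 0.000885;  (-2·δa/a)² = (-2×0.0332)² = 0.00440;  (2·δb/b)² = (2×0.0344)² = 0.00473;  (−½·δy/y)² = (-0.5×0.0166)² = 6.86e-05
δQ/Q = √(0.0101) = 0.100

10.0%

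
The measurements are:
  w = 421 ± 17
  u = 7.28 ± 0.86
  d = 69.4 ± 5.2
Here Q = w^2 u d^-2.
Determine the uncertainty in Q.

Relative error in a monomial: (δQ/Q)² = Σ (nᵢ · δxᵢ/xᵢ)².
  (2·δw/w)² = (2×0.0404)² = 0.00652;  (1·δu/u)² = (1×0.118)² = 0.0140;  (-2·δd/d)² = (-2×0.0749)² = 0.0225
δQ/Q = √(0.0429) = 0.207
Q = 268, so δQ = 0.207 × 268 = 55.5.

55.5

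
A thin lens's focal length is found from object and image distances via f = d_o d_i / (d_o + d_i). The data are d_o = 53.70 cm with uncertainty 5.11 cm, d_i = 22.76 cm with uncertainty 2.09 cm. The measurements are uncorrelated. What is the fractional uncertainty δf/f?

0.0704

∂f/∂d_o = (d_i/(d_o+d_i))² = 0.0886;  ∂f/∂d_i = (d_o/(d_o+d_i))² = 0.493
δf = √((∂f/∂d_o · δd_o)² + (∂f/∂d_i · δd_i)²) = √(0.205 + 1.06) = 1.13 cm
f = 15.98 cm, so δf/f = 1.13/15.98 = 0.0704.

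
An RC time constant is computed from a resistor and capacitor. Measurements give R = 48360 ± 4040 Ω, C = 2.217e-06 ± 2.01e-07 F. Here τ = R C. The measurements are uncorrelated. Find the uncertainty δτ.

Products/powers → add relative errors in quadrature, weighted by exponent:
  (1·δR/R)² = (1×0.0835)² = 0.00698;  (1·δC/C)² = (1×0.0907)² = 0.00822
δτ/τ = √(0.0152) = 0.123
τ = 0.1072 s, so δτ = 0.123 × 0.1072 = 0.0132 s.

0.0132 s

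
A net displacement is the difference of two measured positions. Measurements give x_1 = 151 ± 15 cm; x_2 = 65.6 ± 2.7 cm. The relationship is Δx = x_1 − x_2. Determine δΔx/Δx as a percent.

17.8%

Δx is a linear combination, so absolute uncertainties add in quadrature:
  (δx_1)² = 225;  (δx_2)² = 7.29
δΔx = √(232) = 15.2 cm
Δx = 85.4 cm, so δΔx/Δx = 15.2/85.4 = 0.178.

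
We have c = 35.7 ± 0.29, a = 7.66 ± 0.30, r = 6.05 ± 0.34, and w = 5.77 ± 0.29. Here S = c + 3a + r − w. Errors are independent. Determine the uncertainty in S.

1.05

S is a linear combination, so absolute uncertainties add in quadrature:
  (δc)² = 0.0841;  (3·δa)² = 0.810;  (δr)² = 0.116;  (δw)² = 0.0841
δS = √(1.09) = 1.05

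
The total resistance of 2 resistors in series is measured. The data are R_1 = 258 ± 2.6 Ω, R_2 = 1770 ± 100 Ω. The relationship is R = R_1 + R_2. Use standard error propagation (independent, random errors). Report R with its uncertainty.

Absolute uncertainties add in quadrature for a linear combination:
  (δR_1)² = 6.76;  (δR_2)² = 10000
δR = √(10000) = 100 Ω
R = 2030 Ω.

2030 ± 100 Ω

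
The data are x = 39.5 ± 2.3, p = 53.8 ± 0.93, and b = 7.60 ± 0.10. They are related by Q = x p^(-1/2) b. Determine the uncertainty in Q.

2.47

Relative error in a monomial: (δQ/Q)² = Σ (nᵢ · δxᵢ/xᵢ)².
  (1·δx/x)² = (1×0.0582)² = 0.00339;  (−½·δp/p)² = (-0.5×0.0173)² = 7.47e-05;  (1·δb/b)² = (1×0.0132)² = 0.000173
δQ/Q = √(0.00364) = 0.0603
Q = 40.9, so δQ = 0.0603 × 40.9 = 2.47.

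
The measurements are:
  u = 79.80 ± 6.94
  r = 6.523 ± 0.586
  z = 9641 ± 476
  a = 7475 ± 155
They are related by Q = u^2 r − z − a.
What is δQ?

Let p = u^2·r = 41540. δp/p = √((2·δu/u)² + (1·δr/r)²) = √(0.0303 + 0.00807) = 0.196, so δp = 8130.
Q = p − z − a: δQ = √(δp² + δz² + δa²) = √(6.61e+07 + 2.27e+05 + 24000) = 8150

8150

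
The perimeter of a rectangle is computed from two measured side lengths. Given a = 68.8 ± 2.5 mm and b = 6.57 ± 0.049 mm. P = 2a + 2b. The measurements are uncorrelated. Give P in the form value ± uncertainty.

For a sum/difference, combine absolute errors in quadrature:
  (2·δa)² = 25.0;  (2·δb)² = 0.00960
δP = √(25.0) = 5.00 mm
P = 151 mm.

151 ± 5.00 mm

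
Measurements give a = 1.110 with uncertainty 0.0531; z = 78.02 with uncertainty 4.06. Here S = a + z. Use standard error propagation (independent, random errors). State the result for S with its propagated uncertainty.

79.13 ± 4.06

S is a linear combination, so absolute uncertainties add in quadrature:
  (δa)² = 0.00282;  (δz)² = 16.5
δS = √(16.5) = 4.06
S = 79.13.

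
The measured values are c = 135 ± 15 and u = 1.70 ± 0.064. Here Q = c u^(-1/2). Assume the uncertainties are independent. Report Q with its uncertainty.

Since Q is a product/quotient, work with relative uncertainties:
  (1·δc/c)² = (1×0.111)² = 0.0123;  (−½·δu/u)² = (-0.5×0.0376)² = 0.000354
δQ/Q = √(0.0127) = 0.113
Q = 104, so δQ = 0.113 × 104 = 11.7.

104 ± 11.7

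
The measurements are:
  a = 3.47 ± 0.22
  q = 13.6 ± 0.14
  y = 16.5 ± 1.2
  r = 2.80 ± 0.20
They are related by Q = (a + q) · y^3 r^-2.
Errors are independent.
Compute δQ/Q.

Let u = a + q = 17.1. δu = √(δa² + δq²) = √(0.0484 + 0.0196) = 0.261, so δu/u = 0.0153.
Q is then a monomial in u, y, r:
δQ/Q = √((δu/u)² + (3·δy/y)² + (-2·δr/r)²) = √(0.000233 + 0.0476 + 0.0204) = 0.261

0.261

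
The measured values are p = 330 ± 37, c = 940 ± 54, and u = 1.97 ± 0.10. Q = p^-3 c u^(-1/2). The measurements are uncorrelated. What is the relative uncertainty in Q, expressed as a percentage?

34.2%

Each factor contributes (exponent × relative error)² to (δQ/Q)²:
  (-3·δp/p)² = (-3×0.112)² = 0.113;  (1·δc/c)² = (1×0.0574)² = 0.00330;  (−½·δu/u)² = (-0.5×0.0508)² = 0.000644
δQ/Q = √(0.117) = 0.342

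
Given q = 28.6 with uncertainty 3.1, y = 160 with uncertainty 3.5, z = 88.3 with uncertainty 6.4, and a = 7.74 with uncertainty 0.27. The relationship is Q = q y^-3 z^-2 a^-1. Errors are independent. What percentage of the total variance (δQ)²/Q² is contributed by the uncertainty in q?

(δQ/Q)² = (1·δq/q)² + (-3·δy/y)² + (-2·δz/z)² + (-1·δa/a)²
  q term: (1×0.108)² = 0.0117
  y term: (-3×0.0219)² = 0.00431
  z term: (-2×0.0725)² = 0.0210
  a term: (-1×0.0349)² = 0.00122
Total = 0.0383. Share from q = 0.0117/0.0383 = 0.307.

30.7%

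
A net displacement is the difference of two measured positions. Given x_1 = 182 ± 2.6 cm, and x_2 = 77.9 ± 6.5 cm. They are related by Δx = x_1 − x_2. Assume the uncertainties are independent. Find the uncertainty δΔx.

7.00 cm

For a sum/difference, combine absolute errors in quadrature:
  (δx_1)² = 6.76;  (δx_2)² = 42.2
δΔx = √(49.0) = 7.00 cm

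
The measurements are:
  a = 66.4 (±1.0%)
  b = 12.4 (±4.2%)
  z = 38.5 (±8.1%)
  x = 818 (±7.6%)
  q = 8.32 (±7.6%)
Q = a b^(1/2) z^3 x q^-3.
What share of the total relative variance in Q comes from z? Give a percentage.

50.3%

(δQ/Q)² = (1·δa/a)² + (½·δb/b)² + (3·δz/z)² + (1·δx/x)² + (-3·δq/q)²
  a term: (1×0.0100)² = 0.000100
  b term: (0.5×0.0420)² = 0.000441
  z term: (3×0.0810)² = 0.0590
  x term: (1×0.0760)² = 0.00578
  q term: (-3×0.0760)² = 0.0520
Total = 0.117. Share from z = 0.0590/0.117 = 0.503.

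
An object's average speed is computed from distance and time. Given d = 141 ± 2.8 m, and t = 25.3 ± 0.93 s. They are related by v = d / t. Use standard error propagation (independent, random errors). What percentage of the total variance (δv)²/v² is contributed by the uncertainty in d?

22.6%

(δv/v)² = (1·δd/d)² + (-1·δt/t)²
  d term: (1×0.0199)² = 0.000394
  t term: (-1×0.0368)² = 0.00135
Total = 0.00175. Share from d = 0.000394/0.00175 = 0.226.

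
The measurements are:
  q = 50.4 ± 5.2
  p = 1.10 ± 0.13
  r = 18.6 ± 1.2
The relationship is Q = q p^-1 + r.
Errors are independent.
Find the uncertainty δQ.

7.29

Let w = q·p^-1 = 45.8. δw/w = √((1·δq/q)² + (-1·δp/p)²) = √(0.0106 + 0.0140) = 0.157, so δw = 7.19.
Q = w + r: δQ = √(δw² + δr²) = √(51.7 + 1.44) = 7.29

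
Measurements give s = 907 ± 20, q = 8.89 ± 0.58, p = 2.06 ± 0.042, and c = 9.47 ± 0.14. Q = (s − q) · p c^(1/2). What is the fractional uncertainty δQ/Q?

Let u = s − q = 898. δu = √(δs² + δq²) = √(400 + 0.336) = 20.0, so δu/u = 0.0223.
Q is then a monomial in u, p, c:
δQ/Q = √((δu/u)² + (1·δp/p)² + (½·δc/c)²) = √(0.000496 + 0.000416 + 5.46e-05) = 0.0311

0.0311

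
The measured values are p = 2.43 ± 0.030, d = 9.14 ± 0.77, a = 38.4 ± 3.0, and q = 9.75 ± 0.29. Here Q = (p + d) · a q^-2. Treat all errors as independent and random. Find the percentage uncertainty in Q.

11.9%

Let u = p + d = 11.6. δu = √(δp² + δd²) = √(0.000900 + 0.593) = 0.771, so δu/u = 0.0666.
Q is then a monomial in u, a, q:
δQ/Q = √((δu/u)² + (1·δa/a)² + (-2·δq/q)²) = √(0.00444 + 0.00610 + 0.00354) = 0.119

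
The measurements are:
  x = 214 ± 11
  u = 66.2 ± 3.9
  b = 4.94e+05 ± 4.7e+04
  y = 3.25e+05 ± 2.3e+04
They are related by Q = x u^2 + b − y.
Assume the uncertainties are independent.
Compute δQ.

1.31e+05

Let p = x·u^2 = 9.38e+05. δp/p = √((1·δx/x)² + (2·δu/u)²) = √(0.00264 + 0.0139) = 0.129, so δp = 1.21e+05.
Q = p + b − y: δQ = √(δp² + δb² + δy²) = √(1.45e+10 + 2.21e+09 + 5.29e+08) = 1.31e+05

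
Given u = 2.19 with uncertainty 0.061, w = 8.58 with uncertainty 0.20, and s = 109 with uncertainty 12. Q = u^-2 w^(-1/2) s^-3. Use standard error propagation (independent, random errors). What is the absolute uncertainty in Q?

Products/powers → add relative errors in quadrature, weighted by exponent:
  (-2·δu/u)² = (-2×0.0279)² = 0.00310;  (−½·δw/w)² = (-0.5×0.0233)² = 0.000136;  (-3·δs/s)² = (-3×0.110)² = 0.109
δQ/Q = √(0.112) = 0.335
Q = 5.5e-08, so δQ = 0.335 × 5.5e-08 = 1.84e-08.

1.84e-08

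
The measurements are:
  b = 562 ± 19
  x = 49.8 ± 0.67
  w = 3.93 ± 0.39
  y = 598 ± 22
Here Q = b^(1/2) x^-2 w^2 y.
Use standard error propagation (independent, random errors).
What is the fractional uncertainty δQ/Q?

0.204

For a monomial Q ∝ b^(1/2), x^-2, w^2, y, fractional errors add in quadrature:
  (½·δb/b)² = (0.5×0.0338)² = 0.000286;  (-2·δx/x)² = (-2×0.0135)² = 0.000724;  (2·δw/w)² = (2×0.0992)² = 0.0394;  (1·δy/y)² = (1×0.0368)² = 0.00135
δQ/Q = √(0.0418) = 0.204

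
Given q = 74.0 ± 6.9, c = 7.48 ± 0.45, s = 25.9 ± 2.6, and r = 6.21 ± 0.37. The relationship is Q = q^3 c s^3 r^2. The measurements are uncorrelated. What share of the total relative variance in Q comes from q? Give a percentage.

41.9%

(δQ/Q)² = (3·δq/q)² + (1·δc/c)² + (3·δs/s)² + (2·δr/r)²
  q term: (3×0.0932)² = 0.0782
  c term: (1×0.0602)² = 0.00362
  s term: (3×0.100)² = 0.0907
  r term: (2×0.0596)² = 0.0142
Total = 0.187. Share from q = 0.0782/0.187 = 0.419.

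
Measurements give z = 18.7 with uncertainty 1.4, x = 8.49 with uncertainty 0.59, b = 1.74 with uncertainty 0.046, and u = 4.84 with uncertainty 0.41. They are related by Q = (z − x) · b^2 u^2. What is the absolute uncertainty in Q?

168

Let w = z − x = 10.2. δw = √(δz² + δx²) = √(1.96 + 0.348) = 1.52, so δw/w = 0.149.
Q is then a monomial in w, b, u:
δQ/Q = √((δw/w)² + (2·δb/b)² + (2·δu/u)²) = √(0.0221 + 0.00280 + 0.0287) = 0.232
Q = 724, so δQ = 0.232 × 724 = 168.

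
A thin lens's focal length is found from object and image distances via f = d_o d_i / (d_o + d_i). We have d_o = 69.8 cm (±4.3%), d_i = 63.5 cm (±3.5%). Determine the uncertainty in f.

∂f/∂d_o = (d_i/(d_o+d_i))² = 0.227;  ∂f/∂d_i = (d_o/(d_o+d_i))² = 0.274
δf = √((∂f/∂d_o · δd_o)² + (∂f/∂d_i · δd_i)²) = √(0.464 + 0.371) = 0.914 cm

0.914 cm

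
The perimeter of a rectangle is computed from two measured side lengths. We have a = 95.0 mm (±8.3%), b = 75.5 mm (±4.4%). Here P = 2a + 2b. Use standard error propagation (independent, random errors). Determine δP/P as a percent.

5.02%

Sums and differences: (δP)² = Σ (cᵢ δxᵢ)².
  (2·δa)² = 249;  (2·δb)² = 44.1
δP = √(293) = 17.1 mm
P = 341 mm, so δP/P = 17.1/341 = 0.0502.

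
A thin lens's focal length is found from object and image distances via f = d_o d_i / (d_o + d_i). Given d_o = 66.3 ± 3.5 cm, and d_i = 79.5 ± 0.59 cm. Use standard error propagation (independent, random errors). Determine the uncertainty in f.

∂f/∂d_o = (d_i/(d_o+d_i))² = 0.297;  ∂f/∂d_i = (d_o/(d_o+d_i))² = 0.207
δf = √((∂f/∂d_o · δd_o)² + (∂f/∂d_i · δd_i)²) = √(1.08 + 0.0149) = 1.05 cm

1.05 cm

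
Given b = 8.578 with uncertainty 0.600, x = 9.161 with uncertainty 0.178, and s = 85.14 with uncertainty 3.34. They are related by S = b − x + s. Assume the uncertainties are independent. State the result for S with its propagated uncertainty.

S is a linear combination, so absolute uncertainties add in quadrature:
  (δb)² = 0.360;  (δx)² = 0.0317;  (δs)² = 11.2
δS = √(11.5) = 3.40
S = 84.56.

84.56 ± 3.40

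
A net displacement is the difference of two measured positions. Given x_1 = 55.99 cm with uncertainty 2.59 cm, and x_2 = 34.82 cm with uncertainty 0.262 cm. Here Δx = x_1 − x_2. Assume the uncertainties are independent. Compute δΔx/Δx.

Absolute uncertainties add in quadrature for a linear combination:
  (δx_1)² = 6.71;  (δx_2)² = 0.0686
δΔx = √(6.78) = 2.60 cm
Δx = 21.17 cm, so δΔx/Δx = 2.60/21.17 = 0.123.

0.123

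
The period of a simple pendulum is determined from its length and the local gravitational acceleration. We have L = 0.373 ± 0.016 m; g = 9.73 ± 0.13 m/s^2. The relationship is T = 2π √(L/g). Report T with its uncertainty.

Since T is a product/quotient, work with relative uncertainties:
  (½·δL/L)² = (0.5×0.0429)² = 0.000460;  (−½·δg/g)² = (-0.5×0.0134)² = 4.46e-05
δT/T = √(0.000505) = 0.0225
T = 1.23 s, so δT = 0.0225 × 1.23 = 0.0276 s.

1.23 ± 0.0276 s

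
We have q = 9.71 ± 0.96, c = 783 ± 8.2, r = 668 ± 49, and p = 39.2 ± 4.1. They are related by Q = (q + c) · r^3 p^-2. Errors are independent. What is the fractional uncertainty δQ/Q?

0.304

Let u = q + c = 793. δu = √(δq² + δc²) = √(0.922 + 67.2) = 8.26, so δu/u = 0.0104.
Q is then a monomial in u, r, p:
δQ/Q = √((δu/u)² + (3·δr/r)² + (-2·δp/p)²) = √(0.000108 + 0.0484 + 0.0438) = 0.304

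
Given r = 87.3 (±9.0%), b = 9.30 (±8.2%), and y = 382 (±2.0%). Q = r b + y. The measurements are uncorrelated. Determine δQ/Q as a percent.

8.30%

Let p = r·b = 812. δp/p = √((1·δr/r)² + (1·δb/b)²) = √(0.00810 + 0.00672) = 0.122, so δp = 98.9.
Q = p + y: δQ = √(δp² + δy²) = √(9770 + 58.4) = 99.1
Q = 1190, so δQ/Q = 99.1/1190 = 0.0830.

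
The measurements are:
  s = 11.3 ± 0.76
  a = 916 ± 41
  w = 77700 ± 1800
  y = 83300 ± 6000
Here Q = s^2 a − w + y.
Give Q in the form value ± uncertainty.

(1.23 ± 0.177) × 10^5

Let p = s^2·a = 1.17e+05. δp/p = √((2·δs/s)² + (1·δa/a)²) = √(0.0181 + 0.00200) = 0.142, so δp = 16600.
Q = p − w + y: δQ = √(δp² + δw² + δy²) = √(2.75e+08 + 3.24e+06 + 3.6e+07) = 17700
Q = 1.23e+05.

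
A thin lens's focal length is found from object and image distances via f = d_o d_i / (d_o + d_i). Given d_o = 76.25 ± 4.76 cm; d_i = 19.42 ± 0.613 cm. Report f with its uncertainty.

15.48 ± 0.436 cm

∂f/∂d_o = (d_i/(d_o+d_i))² = 0.0412;  ∂f/∂d_i = (d_o/(d_o+d_i))² = 0.635
δf = √((∂f/∂d_o · δd_o)² + (∂f/∂d_i · δd_i)²) = √(0.0385 + 0.152) = 0.436 cm
f = 15.48 cm.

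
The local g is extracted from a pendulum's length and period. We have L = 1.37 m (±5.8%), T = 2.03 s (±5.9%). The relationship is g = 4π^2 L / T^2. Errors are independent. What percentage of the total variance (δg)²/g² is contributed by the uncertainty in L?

19.5%

(δg/g)² = (1·δL/L)² + (-2·δT/T)²
  L term: (1×0.0580)² = 0.00336
  T term: (-2×0.0590)² = 0.0139
Total = 0.0173. Share from L = 0.00336/0.0173 = 0.195.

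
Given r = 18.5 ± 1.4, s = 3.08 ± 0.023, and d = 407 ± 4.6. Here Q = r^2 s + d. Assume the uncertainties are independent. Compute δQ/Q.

0.109

Let p = r^2·s = 1050. δp/p = √((2·δr/r)² + (1·δs/s)²) = √(0.0229 + 5.58e-05) = 0.152, so δp = 160.
Q = p + d: δQ = √(δp² + δd²) = √(25500 + 21.2) = 160
Q = 1460, so δQ/Q = 160/1460 = 0.109.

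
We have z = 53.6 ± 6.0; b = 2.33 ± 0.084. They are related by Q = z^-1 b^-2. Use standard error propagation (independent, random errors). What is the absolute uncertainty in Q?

0.000458

Since Q is a product/quotient, work with relative uncertainties:
  (-1·δz/z)² = (-1×0.112)² = 0.0125;  (-2·δb/b)² = (-2×0.0361)² = 0.00520
δQ/Q = √(0.0177) = 0.133
Q = 0.00344, so δQ = 0.133 × 0.00344 = 0.000458.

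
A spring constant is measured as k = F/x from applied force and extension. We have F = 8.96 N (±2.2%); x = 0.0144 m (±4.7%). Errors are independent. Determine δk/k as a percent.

5.19%

Products/powers → add relative errors in quadrature, weighted by exponent:
  (1·δF/F)² = (1×0.0220)² = 0.000484;  (-1·δx/x)² = (-1×0.0470)² = 0.00221
δk/k = √(0.00269) = 0.0519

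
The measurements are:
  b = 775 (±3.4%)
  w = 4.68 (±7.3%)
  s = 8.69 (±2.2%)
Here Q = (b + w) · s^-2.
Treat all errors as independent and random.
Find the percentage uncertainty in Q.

5.55%

Let u = b + w = 780. δu = √(δb² + δw²) = √(694 + 0.117) = 26.4, so δu/u = 0.0338.
Q is then a monomial in u, s:
δQ/Q = √((δu/u)² + (-2·δs/s)²) = √(0.00114 + 0.00194) = 0.0555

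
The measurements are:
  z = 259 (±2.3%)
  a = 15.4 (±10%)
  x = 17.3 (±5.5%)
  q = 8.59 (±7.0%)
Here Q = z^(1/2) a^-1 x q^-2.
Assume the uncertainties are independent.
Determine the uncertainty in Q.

0.0443

For a monomial Q ∝ z^(1/2), a^-1, x, q^-2, fractional errors add in quadrature:
  (½·δz/z)² = (0.5×0.0230)² = 0.000132;  (-1·δa/a)² = (-1×0.100)² = 0.0100;  (1·δx/x)² = (1×0.0550)² = 0.00302;  (-2·δq/q)² = (-2×0.0700)² = 0.0196
δQ/Q = √(0.0328) = 0.181
Q = 0.245, so δQ = 0.181 × 0.245 = 0.0443.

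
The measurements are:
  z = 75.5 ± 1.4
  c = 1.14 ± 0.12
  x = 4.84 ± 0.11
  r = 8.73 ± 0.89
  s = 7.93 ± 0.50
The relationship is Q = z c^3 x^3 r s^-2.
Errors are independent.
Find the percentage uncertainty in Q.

36.2%

Q is a product of powers, so relative uncertainties combine in quadrature:
  (1·δz/z)² = (1×0.0185)² = 0.000344;  (3·δc/c)² = (3×0.105)² = 0.0997;  (3·δx/x)² = (3×0.0227)² = 0.00465;  (1·δr/r)² = (1×0.102)² = 0.0104;  (-2·δs/s)² = (-2×0.0631)² = 0.0159
δQ/Q = √(0.131) = 0.362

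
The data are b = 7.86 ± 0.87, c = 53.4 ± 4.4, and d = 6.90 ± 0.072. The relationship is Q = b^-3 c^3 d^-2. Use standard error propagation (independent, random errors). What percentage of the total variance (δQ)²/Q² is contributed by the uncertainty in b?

64.2%

(δQ/Q)² = (-3·δb/b)² + (3·δc/c)² + (-2·δd/d)²
  b term: (-3×0.111)² = 0.110
  c term: (3×0.0824)² = 0.0611
  d term: (-2×0.0104)² = 0.000436
Total = 0.172. Share from b = 0.110/0.172 = 0.642.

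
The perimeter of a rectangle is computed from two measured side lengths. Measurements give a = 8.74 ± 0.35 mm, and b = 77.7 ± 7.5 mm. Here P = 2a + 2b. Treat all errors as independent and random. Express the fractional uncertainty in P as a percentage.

Each term contributes (cᵢ δxᵢ)² to (δP)²:
  (2·δa)² = 0.490;  (2·δb)² = 225
δP = √(225) = 15.0 mm
P = 173 mm, so δP/P = 15.0/173 = 0.0869.

8.69%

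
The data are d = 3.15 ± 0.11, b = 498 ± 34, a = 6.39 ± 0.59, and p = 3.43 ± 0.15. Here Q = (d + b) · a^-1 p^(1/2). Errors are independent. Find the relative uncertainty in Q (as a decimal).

Let u = d + b = 501. δu = √(δd² + δb²) = √(0.0121 + 1160) = 34.0, so δu/u = 0.0678.
Q is then a monomial in u, a, p:
δQ/Q = √((δu/u)² + (-1·δa/a)² + (½·δp/p)²) = √(0.00460 + 0.00853 + 0.000478) = 0.117

0.117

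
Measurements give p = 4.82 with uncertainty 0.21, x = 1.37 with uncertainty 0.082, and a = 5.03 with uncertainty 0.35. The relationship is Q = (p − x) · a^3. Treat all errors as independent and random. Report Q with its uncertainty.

Let u = p − x = 3.45. δu = √(δp² + δx²) = √(0.0441 + 0.00672) = 0.225, so δu/u = 0.0653.
Q is then a monomial in u, a:
δQ/Q = √((δu/u)² + (3·δa/a)²) = √(0.00427 + 0.0436) = 0.219
Q = 439, so δQ = 0.219 × 439 = 96.0.

439 ± 96.0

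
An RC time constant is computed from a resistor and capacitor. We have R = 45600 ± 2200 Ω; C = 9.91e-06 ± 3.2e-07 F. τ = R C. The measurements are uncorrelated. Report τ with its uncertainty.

For a monomial τ ∝ R, C, fractional errors add in quadrature:
  (1·δR/R)² = (1×0.0482)² = 0.00233;  (1·δC/C)² = (1×0.0323)² = 0.00104
δτ/τ = √(0.00337) = 0.0581
τ = 0.452 s, so δτ = 0.0581 × 0.452 = 0.0262 s.

0.452 ± 0.0262 s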